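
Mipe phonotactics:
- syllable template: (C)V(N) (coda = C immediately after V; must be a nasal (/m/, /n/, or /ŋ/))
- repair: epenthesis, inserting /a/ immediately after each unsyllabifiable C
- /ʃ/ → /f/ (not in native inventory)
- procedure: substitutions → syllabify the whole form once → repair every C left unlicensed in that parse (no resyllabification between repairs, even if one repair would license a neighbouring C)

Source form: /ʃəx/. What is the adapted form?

Substitution: /ʃ/ → /f/, giving /fəx/.
Under (C)V(N), the unsyllabifiable consonants are /x/ (only a nasal (/m/, /n/, or /ŋ/) is licensed in coda position; onsets are limited to one consonant).
Epenthesis after each stranded consonant: /x/ → /xa/.

fəxa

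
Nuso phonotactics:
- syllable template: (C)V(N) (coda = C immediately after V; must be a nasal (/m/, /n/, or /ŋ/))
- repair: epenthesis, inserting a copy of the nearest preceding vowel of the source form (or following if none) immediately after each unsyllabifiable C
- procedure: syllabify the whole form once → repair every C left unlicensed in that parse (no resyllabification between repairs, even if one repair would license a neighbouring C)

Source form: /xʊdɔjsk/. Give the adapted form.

Under (C)V(N), the unsyllabifiable consonants are /j/, /s/, /k/ (only a nasal (/m/, /n/, or /ŋ/) is licensed in coda position; onsets are limited to one consonant).
Epenthesis after each stranded consonant: /j/ → /jɔ/, /s/ → /sɔ/, /k/ → /kɔ/.

xʊdɔjɔsɔkɔ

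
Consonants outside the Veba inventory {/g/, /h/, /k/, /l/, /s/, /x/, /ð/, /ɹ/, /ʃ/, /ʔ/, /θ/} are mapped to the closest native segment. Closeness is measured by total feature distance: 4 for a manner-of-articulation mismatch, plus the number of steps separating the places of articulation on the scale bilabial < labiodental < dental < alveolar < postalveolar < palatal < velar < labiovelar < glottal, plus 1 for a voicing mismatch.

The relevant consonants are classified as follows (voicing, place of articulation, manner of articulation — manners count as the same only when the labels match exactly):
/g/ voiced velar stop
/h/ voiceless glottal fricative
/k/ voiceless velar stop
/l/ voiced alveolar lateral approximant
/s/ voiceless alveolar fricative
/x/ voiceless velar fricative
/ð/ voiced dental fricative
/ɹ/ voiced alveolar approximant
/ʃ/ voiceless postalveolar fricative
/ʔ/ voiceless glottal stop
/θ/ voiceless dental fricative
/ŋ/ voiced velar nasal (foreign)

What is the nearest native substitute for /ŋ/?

/g/ is closest: manner differs (nasal→stop, +4), place distance 0 (velar→velar), same voicing; total 4. Next closest is /k/ at distance 5.

g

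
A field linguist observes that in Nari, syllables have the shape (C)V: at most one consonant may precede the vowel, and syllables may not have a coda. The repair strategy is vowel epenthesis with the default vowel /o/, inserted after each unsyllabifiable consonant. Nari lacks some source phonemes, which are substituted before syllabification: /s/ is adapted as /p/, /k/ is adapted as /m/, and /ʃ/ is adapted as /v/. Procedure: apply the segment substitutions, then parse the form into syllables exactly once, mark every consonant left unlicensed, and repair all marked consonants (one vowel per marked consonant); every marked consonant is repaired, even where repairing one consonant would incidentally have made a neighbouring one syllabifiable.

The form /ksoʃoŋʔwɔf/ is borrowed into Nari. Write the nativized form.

mopovoŋoʔowɔfo

Substitution: /k/ → /m/, /s/ → /p/, /ʃ/ → /v/, giving /mpovoŋʔwɔf/.
The consonants /m/, /ŋ/, /ʔ/, /f/ cannot be parsed into a legal (C)V syllable (no codas are permitted; onsets are limited to one consonant).
Epenthesis after each stranded consonant: /m/ → /mo/, /ŋ/ → /ŋo/, /ʔ/ → /ʔo/, /f/ → /fo/.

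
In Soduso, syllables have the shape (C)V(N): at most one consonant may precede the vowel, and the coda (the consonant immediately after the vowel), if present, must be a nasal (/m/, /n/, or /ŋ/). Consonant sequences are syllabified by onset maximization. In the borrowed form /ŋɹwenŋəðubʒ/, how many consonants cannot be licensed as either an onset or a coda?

Under (C)V(N), the unsyllabifiable consonants are /ŋ/, /ɹ/, /b/, /ʒ/ (only a nasal (/m/, /n/, or /ŋ/) is licensed in coda position; onsets are limited to one consonant).

4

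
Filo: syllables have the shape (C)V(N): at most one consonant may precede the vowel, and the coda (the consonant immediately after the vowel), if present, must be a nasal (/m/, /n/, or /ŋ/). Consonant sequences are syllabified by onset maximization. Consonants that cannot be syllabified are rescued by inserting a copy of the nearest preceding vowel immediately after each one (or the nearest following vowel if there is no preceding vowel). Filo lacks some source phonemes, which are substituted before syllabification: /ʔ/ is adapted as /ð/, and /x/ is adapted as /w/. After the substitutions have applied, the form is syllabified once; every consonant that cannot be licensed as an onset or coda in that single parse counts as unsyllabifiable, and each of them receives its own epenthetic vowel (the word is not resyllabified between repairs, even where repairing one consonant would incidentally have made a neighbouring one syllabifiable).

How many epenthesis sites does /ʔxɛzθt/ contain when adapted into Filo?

After substitution the input is /ðwɛzθt/.
The unsyllabifiable consonants are /ð/, /z/, /θ/, /t/; each receives one epenthetic vowel.

4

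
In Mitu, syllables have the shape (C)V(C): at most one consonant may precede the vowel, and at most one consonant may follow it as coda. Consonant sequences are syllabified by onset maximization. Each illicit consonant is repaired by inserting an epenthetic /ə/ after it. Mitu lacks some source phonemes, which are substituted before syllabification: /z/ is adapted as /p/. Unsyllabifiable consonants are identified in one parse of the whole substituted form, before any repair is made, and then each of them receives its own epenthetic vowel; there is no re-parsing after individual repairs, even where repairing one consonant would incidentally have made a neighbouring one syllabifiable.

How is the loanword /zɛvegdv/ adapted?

Substitution: /z/ → /p/, giving /pɛvegdv/.
The consonants /d/, /v/ cannot be parsed into a legal (C)V(C) syllable (at most one coda consonant is licensed; onsets are limited to one consonant).
Each unlicensed consonant becomes the onset of a new syllable: /d/ → /də/, /v/ → /və/.

pɛvegdəvə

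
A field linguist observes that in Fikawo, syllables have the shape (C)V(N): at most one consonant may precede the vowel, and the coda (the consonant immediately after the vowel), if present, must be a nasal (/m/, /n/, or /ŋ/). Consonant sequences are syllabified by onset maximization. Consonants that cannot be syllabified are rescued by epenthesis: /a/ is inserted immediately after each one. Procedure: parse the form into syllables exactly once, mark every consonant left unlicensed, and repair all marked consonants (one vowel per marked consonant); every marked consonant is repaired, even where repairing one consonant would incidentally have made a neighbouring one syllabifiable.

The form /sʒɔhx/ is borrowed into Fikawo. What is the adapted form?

saʒɔhaxa

Under (C)V(N), the unsyllabifiable consonants are /s/, /h/, /x/ (only a nasal (/m/, /n/, or /ŋ/) is licensed in coda position; onsets are limited to one consonant).
Each unlicensed consonant becomes the onset of a new syllable: /s/ → /sa/, /h/ → /ha/, /x/ → /xa/.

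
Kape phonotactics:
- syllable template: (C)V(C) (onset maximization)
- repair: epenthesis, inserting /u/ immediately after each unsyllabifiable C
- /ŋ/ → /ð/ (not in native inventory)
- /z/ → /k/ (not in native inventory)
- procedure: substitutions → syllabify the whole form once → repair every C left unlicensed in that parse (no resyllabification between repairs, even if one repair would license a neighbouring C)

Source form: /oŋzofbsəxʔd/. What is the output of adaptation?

Substitution: /ŋ/ → /ð/, /z/ → /k/, giving /oðkofbsəxʔd/.
Under (C)V(C), the unsyllabifiable consonants are /b/, /ʔ/, /d/ (at most one coda consonant is licensed; onsets are limited to one consonant).
Each unlicensed consonant becomes the onset of a new syllable: /b/ → /bu/, /ʔ/ → /ʔu/, /d/ → /du/.

oðkofbusəxʔudu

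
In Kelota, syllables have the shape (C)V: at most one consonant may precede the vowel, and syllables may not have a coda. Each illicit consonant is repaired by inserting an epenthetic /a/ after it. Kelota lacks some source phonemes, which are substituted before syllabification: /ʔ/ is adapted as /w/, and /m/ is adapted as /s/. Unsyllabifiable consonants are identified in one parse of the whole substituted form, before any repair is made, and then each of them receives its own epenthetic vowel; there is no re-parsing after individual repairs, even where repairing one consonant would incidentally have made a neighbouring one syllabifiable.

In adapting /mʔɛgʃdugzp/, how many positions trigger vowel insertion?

After substitution the input is /swɛgʃdugzp/.
The unsyllabifiable consonants are /s/, /g/, /ʃ/, /g/, /z/, /p/; each receives one epenthetic vowel.

6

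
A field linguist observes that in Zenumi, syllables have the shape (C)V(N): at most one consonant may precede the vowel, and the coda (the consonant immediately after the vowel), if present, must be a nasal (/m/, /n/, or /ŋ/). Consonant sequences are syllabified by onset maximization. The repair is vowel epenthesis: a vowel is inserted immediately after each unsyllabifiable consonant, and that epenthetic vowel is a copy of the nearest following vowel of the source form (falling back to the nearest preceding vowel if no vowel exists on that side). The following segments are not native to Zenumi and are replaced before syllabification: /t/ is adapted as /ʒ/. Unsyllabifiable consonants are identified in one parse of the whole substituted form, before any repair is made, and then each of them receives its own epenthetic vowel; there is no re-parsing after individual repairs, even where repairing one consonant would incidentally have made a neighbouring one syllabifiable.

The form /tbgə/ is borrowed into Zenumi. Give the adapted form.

ʒəbəgə

Substitution: /t/ → /ʒ/, giving /ʒbgə/.
The consonants /ʒ/, /b/ cannot be parsed into a legal (C)V(N) syllable (only a nasal (/m/, /n/, or /ŋ/) is licensed in coda position; onsets are limited to one consonant).
Inserting the epenthetic vowel yields /ʒ/ → /ʒə/, /b/ → /bə/.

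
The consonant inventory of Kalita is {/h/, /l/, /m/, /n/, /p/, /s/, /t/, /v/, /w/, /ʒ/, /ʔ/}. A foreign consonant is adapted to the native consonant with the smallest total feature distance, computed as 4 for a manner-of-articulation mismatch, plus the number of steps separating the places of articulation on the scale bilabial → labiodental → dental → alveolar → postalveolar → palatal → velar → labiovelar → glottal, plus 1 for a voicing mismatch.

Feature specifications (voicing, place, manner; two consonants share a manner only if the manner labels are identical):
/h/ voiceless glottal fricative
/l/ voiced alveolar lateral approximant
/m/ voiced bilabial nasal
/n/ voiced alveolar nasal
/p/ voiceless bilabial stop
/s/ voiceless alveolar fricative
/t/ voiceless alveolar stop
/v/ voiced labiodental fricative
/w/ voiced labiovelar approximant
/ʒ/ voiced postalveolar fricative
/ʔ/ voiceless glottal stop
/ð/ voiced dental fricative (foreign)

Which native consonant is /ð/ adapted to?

/v/ is closest: same manner (fricative), place distance 1 (dental→labiodental), same voicing; total 1. Next closest is /s/ at distance 2.

v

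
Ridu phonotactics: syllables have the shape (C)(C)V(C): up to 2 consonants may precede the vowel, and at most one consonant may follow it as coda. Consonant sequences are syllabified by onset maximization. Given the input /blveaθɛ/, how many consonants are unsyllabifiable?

The consonants /b/ cannot be parsed into a legal (C)(C)V(C) syllable (at most one coda consonant is licensed; onsets may contain at most 2 consonants).

1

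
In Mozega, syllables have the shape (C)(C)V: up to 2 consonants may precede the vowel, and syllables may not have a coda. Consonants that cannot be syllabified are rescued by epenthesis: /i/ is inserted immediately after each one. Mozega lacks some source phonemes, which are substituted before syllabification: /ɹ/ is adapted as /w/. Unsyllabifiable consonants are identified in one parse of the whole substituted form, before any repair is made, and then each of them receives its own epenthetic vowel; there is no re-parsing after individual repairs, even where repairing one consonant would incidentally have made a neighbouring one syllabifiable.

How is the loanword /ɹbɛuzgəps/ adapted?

wbɛuzgəpisi

Substitution: /ɹ/ → /w/, giving /wbɛuzgəps/.
The consonants /p/, /s/ cannot be parsed into a legal (C)(C)V syllable (no codas are permitted; onsets may contain at most 2 consonants).
Each unlicensed consonant becomes the onset of a new syllable: /p/ → /pi/, /s/ → /si/.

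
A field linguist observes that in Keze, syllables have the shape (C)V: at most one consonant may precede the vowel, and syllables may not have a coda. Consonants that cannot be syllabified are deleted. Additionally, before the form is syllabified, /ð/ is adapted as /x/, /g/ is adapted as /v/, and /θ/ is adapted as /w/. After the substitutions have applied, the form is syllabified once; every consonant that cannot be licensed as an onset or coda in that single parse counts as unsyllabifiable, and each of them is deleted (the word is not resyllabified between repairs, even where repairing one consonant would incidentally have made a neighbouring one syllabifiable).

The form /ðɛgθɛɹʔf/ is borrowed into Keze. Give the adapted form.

xɛwɛ

Substitution: /ð/ → /x/, /g/ → /v/, /θ/ → /w/, giving /xɛvwɛɹʔf/.
The consonants /v/, /ɹ/, /ʔ/, /f/ cannot be parsed into a legal (C)V syllable (no codas are permitted; onsets are limited to one consonant).
Each unlicensed consonant is deleted: /v/, /ɹ/, /ʔ/, /f/.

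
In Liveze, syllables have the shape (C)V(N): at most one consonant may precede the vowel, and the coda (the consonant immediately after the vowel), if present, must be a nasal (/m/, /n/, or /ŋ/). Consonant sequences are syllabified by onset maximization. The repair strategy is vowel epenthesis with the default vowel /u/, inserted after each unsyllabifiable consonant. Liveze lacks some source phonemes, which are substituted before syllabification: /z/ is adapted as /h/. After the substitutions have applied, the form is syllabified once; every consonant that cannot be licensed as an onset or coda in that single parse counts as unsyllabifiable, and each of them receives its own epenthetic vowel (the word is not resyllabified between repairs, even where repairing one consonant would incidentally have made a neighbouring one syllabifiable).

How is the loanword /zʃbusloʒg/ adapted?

huʃubusuloʒugu

Substitution: /z/ → /h/, giving /hʃbusloʒg/.
Syllabifying with onset maximization leaves /h/, /ʃ/, /s/, /ʒ/, /g/ stranded (only a nasal (/m/, /n/, or /ŋ/) is licensed in coda position; onsets are limited to one consonant).
Inserting the epenthetic vowel yields /h/ → /hu/, /ʃ/ → /ʃu/, /s/ → /su/, /ʒ/ → /ʒu/, /g/ → /gu/.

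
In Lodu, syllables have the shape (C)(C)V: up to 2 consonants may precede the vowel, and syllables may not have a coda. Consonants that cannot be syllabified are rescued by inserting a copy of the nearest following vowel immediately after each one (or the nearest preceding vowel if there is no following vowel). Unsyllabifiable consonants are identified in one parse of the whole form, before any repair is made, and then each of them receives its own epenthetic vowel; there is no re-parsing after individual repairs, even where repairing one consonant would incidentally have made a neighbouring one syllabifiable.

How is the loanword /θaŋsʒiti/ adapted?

Under (C)(C)V, the unsyllabifiable consonants are /ŋ/ (no codas are permitted; onsets may contain at most 2 consonants).
Inserting the epenthetic vowel yields /ŋ/ → /ŋi/.

θaŋisʒiti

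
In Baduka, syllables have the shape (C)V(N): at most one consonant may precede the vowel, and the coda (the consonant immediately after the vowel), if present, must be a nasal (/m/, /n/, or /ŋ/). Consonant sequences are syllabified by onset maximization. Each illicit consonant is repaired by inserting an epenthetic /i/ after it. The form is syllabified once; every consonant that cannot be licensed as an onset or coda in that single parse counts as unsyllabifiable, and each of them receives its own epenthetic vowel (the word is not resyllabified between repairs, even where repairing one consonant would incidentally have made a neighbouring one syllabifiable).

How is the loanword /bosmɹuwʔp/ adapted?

bosimiɹuwiʔipi

The consonants /s/, /m/, /w/, /ʔ/, /p/ cannot be parsed into a legal (C)V(N) syllable (only a nasal (/m/, /n/, or /ŋ/) is licensed in coda position; onsets are limited to one consonant).
Epenthesis after each stranded consonant: /s/ → /si/, /m/ → /mi/, /w/ → /wi/, /ʔ/ → /ʔi/, /p/ → /pi/.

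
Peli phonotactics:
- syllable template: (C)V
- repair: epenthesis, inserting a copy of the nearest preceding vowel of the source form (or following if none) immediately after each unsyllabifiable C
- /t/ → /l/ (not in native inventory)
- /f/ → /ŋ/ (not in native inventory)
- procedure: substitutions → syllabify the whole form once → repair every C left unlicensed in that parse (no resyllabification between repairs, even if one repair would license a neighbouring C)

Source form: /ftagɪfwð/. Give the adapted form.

Substitution: /f/ → /ŋ/, /t/ → /l/, giving /ŋlagɪŋwð/.
Syllabifying with onset maximization leaves /ŋ/, /ŋ/, /w/, /ð/ stranded (no codas are permitted; onsets are limited to one consonant).
Inserting the epenthetic vowel yields /ŋ/ → /ŋa/, /ŋ/ → /ŋɪ/, /w/ → /wɪ/, /ð/ → /ðɪ/.

ŋalagɪŋɪwɪðɪ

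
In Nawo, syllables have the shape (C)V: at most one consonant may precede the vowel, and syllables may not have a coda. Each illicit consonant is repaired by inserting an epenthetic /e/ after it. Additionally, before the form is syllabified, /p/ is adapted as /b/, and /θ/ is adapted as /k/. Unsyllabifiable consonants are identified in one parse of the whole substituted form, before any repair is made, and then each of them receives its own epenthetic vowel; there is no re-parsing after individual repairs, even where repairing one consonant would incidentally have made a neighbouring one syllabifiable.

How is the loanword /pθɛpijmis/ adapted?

bekɛbijemise

Substitution: /p/ → /b/, /θ/ → /k/, giving /bkɛbijmis/.
Syllabifying with onset maximization leaves /b/, /j/, /s/ stranded (no codas are permitted; onsets are limited to one consonant).
Inserting the epenthetic vowel yields /b/ → /be/, /j/ → /je/, /s/ → /se/.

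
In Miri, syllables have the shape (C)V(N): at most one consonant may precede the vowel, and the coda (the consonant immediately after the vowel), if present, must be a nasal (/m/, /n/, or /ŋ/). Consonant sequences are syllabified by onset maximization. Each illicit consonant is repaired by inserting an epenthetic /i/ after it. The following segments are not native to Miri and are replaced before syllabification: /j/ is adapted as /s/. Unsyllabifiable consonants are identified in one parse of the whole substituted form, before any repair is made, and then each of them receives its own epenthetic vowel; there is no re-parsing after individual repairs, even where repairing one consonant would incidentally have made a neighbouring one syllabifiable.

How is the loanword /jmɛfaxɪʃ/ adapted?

simɛfaxɪʃi

Substitution: /j/ → /s/, giving /smɛfaxɪʃ/.
The consonants /s/, /ʃ/ cannot be parsed into a legal (C)V(N) syllable (only a nasal (/m/, /n/, or /ŋ/) is licensed in coda position; onsets are limited to one consonant).
Epenthesis after each stranded consonant: /s/ → /si/, /ʃ/ → /ʃi/.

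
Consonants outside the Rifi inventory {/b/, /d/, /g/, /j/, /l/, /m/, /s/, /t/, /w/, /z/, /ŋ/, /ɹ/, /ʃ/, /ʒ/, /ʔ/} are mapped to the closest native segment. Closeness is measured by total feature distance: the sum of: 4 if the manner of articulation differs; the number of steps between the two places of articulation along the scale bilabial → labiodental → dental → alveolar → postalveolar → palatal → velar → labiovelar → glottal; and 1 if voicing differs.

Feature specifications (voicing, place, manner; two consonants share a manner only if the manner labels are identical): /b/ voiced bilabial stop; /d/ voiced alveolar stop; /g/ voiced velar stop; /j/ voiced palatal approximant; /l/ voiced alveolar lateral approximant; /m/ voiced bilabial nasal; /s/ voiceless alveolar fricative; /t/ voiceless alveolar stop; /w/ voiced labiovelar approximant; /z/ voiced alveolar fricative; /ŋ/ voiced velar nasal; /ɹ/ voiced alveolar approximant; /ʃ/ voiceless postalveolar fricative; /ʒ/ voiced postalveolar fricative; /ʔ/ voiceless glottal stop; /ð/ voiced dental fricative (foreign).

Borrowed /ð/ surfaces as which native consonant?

z

/z/ is closest: same manner (fricative), place distance 1 (dental→alveolar), same voicing; total 1. Next closest is /s/ at distance 2.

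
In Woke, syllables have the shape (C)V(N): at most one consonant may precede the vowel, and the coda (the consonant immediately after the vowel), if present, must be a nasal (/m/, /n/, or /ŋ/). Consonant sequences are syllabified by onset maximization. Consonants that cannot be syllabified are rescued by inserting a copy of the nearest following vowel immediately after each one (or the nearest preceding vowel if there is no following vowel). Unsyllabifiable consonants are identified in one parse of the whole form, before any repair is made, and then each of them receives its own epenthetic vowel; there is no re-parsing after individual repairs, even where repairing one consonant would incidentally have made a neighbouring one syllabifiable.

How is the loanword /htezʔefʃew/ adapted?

Under (C)V(N), the unsyllabifiable consonants are /h/, /z/, /f/, /w/ (only a nasal (/m/, /n/, or /ŋ/) is licensed in coda position; onsets are limited to one consonant).
Inserting the epenthetic vowel yields /h/ → /he/, /z/ → /ze/, /f/ → /fe/, /w/ → /we/.

hetezeʔefeʃewe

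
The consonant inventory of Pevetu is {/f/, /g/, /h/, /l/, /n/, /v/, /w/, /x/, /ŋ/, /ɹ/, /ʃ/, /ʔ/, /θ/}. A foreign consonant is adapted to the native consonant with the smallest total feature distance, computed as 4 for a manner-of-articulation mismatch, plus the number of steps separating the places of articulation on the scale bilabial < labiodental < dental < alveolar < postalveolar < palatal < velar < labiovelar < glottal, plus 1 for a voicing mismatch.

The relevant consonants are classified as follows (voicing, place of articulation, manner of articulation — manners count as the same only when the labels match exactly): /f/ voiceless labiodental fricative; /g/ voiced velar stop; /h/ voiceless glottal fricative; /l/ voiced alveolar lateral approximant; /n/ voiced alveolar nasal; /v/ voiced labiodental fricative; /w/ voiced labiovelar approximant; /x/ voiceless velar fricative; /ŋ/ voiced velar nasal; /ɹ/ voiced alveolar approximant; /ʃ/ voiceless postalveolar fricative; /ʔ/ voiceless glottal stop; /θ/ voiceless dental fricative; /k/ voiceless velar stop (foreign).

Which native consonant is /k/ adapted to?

g

/g/ is closest: same manner (stop), place distance 0 (velar→velar), voicing differs (+1); total 1. Next closest is /ʔ/ at distance 2.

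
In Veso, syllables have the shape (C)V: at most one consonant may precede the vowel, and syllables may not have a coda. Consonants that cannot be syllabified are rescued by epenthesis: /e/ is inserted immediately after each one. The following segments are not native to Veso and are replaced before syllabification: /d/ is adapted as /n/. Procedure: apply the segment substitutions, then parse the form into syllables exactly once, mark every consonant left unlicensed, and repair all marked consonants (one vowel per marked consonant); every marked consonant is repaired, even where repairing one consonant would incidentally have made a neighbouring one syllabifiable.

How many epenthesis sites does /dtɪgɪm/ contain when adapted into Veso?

2

After substitution the input is /ntɪgɪm/.
The unsyllabifiable consonants are /n/, /m/; each receives one epenthetic vowel.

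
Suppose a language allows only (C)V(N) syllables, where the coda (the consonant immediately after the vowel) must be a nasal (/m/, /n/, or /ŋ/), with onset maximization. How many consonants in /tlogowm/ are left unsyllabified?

3

The consonants /t/, /w/, /m/ cannot be parsed into a legal (C)V(N) syllable (only a nasal (/m/, /n/, or /ŋ/) is licensed in coda position; onsets are limited to one consonant).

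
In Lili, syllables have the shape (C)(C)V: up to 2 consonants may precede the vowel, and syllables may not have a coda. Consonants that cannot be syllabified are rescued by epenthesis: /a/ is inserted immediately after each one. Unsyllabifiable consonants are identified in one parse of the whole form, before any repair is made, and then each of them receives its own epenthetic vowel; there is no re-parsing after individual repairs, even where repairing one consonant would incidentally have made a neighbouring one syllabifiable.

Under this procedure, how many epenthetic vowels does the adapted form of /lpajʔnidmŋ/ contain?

4

The unsyllabifiable consonants are /j/, /d/, /m/, /ŋ/; each receives one epenthetic vowel.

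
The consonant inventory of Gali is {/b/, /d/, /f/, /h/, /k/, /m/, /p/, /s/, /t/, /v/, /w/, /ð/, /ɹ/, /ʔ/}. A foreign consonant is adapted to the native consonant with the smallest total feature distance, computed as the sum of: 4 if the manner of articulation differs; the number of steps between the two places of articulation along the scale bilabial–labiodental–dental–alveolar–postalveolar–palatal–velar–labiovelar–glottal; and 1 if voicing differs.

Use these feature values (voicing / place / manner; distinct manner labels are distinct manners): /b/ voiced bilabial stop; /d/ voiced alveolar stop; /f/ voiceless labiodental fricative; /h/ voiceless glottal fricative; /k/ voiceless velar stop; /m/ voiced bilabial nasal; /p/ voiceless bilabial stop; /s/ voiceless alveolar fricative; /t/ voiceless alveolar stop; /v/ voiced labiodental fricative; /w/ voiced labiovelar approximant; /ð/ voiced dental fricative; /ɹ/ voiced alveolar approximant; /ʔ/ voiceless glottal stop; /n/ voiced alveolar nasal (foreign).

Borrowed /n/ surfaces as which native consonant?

m

/m/ is closest: same manner (nasal), place distance 3 (alveolar→bilabial), same voicing; total 3. Next closest is /d/ at distance 4.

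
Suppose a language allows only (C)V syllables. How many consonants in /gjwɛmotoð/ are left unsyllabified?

3

Syllabifying with onset maximization leaves /g/, /j/, /ð/ stranded (no codas are permitted; onsets are limited to one consonant).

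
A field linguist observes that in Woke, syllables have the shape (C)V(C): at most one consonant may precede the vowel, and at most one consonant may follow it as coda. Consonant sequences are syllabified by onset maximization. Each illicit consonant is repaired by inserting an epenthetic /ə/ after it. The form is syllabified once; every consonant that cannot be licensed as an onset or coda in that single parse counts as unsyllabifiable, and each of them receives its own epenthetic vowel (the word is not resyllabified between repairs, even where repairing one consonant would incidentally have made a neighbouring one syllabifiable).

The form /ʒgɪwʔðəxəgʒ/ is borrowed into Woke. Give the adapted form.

ʒəgɪwʔəðəxəgʒə

Under (C)V(C), the unsyllabifiable consonants are /ʒ/, /ʔ/, /ʒ/ (at most one coda consonant is licensed; onsets are limited to one consonant).
Epenthesis after each stranded consonant: /ʒ/ → /ʒə/, /ʔ/ → /ʔə/, /ʒ/ → /ʒə/.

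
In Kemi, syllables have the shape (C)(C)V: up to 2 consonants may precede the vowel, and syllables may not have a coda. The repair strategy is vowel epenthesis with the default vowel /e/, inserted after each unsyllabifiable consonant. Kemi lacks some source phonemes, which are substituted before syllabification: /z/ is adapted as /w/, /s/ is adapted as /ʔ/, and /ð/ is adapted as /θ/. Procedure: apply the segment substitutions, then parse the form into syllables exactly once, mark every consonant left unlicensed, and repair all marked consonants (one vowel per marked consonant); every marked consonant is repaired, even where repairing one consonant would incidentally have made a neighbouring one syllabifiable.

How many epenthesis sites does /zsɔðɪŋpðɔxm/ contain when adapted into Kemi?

After substitution the input is /wʔɔθɪŋpθɔxm/.
The unsyllabifiable consonants are /ŋ/, /x/, /m/; each receives one epenthetic vowel.

3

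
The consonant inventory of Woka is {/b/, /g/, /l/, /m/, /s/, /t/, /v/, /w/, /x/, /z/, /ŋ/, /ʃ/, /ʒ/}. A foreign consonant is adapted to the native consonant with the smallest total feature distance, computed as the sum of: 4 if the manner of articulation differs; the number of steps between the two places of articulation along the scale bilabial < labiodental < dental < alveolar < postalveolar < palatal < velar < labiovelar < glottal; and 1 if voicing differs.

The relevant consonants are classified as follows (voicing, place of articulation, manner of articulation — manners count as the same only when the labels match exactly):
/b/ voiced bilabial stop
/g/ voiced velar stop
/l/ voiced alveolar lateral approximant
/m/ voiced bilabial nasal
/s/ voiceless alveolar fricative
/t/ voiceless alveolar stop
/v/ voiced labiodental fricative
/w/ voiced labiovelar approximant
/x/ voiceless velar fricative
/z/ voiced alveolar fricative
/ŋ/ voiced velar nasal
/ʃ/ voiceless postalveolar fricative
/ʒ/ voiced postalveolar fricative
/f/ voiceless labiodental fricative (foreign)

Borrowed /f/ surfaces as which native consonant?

v

/v/ is closest: same manner (fricative), place distance 0 (labiodental→labiodental), voicing differs (+1); total 1. Next closest is /s/ at distance 2.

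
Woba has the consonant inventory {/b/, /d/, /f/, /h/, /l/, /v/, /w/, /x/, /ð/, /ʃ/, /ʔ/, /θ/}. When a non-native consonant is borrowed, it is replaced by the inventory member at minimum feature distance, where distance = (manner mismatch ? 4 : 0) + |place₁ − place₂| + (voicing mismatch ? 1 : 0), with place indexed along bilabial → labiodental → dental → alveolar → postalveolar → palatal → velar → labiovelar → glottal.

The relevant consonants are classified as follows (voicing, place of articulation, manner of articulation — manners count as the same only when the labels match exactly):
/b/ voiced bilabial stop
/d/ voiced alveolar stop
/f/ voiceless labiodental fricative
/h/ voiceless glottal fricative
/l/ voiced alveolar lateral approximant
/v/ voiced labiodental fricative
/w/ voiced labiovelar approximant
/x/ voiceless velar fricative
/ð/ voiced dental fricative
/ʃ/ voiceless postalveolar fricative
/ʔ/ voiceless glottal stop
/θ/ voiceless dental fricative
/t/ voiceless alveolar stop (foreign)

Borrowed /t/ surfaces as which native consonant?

d

/d/ is closest: same manner (stop), place distance 0 (alveolar→alveolar), voicing differs (+1); total 1. Next closest is /b/ at distance 4.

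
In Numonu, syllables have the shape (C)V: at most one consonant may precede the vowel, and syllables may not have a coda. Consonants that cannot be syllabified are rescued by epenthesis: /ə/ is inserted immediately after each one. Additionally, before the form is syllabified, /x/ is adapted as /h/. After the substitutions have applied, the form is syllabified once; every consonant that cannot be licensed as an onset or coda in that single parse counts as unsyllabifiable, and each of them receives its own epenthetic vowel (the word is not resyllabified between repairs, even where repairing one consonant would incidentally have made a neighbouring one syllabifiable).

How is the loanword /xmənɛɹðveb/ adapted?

Substitution: /x/ → /h/, giving /hmənɛɹðveb/.
Syllabifying with onset maximization leaves /h/, /ɹ/, /ð/, /b/ stranded (no codas are permitted; onsets are limited to one consonant).
Inserting the epenthetic vowel yields /h/ → /hə/, /ɹ/ → /ɹə/, /ð/ → /ðə/, /b/ → /bə/.

həmənɛɹəðəvebə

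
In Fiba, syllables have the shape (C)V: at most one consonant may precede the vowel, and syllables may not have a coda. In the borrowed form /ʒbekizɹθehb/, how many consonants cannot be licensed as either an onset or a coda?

5

Syllabifying with onset maximization leaves /ʒ/, /z/, /ɹ/, /h/, /b/ stranded (no codas are permitted; onsets are limited to one consonant).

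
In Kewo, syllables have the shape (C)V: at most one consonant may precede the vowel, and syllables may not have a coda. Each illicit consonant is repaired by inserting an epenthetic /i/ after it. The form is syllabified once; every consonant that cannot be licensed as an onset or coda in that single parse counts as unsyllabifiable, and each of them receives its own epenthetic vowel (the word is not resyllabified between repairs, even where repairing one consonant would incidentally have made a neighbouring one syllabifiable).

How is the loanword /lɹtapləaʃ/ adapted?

Under (C)V, the unsyllabifiable consonants are /l/, /ɹ/, /p/, /ʃ/ (no codas are permitted; onsets are limited to one consonant).
Epenthesis after each stranded consonant: /l/ → /li/, /ɹ/ → /ɹi/, /p/ → /pi/, /ʃ/ → /ʃi/.

liɹitapiləaʃi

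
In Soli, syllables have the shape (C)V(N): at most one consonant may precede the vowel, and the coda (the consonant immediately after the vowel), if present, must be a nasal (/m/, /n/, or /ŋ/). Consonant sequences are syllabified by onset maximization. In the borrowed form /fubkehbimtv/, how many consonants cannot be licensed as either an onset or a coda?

The consonants /b/, /h/, /t/, /v/ cannot be parsed into a legal (C)V(N) syllable (only a nasal (/m/, /n/, or /ŋ/) is licensed in coda position; onsets are limited to one consonant).

4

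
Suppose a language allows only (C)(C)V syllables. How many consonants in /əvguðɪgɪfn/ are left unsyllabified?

The consonants /f/, /n/ cannot be parsed into a legal (C)(C)V syllable (no codas are permitted; onsets may contain at most 2 consonants).

2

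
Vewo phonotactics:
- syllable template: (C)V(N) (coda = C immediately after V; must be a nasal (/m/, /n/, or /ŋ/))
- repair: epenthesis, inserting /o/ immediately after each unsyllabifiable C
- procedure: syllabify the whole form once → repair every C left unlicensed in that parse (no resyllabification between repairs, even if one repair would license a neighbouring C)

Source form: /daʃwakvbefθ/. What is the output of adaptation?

daʃowakovobefoθo

Under (C)V(N), the unsyllabifiable consonants are /ʃ/, /k/, /v/, /f/, /θ/ (only a nasal (/m/, /n/, or /ŋ/) is licensed in coda position; onsets are limited to one consonant).
Each unlicensed consonant becomes the onset of a new syllable: /ʃ/ → /ʃo/, /k/ → /ko/, /v/ → /vo/, /f/ → /fo/, /θ/ → /θo/.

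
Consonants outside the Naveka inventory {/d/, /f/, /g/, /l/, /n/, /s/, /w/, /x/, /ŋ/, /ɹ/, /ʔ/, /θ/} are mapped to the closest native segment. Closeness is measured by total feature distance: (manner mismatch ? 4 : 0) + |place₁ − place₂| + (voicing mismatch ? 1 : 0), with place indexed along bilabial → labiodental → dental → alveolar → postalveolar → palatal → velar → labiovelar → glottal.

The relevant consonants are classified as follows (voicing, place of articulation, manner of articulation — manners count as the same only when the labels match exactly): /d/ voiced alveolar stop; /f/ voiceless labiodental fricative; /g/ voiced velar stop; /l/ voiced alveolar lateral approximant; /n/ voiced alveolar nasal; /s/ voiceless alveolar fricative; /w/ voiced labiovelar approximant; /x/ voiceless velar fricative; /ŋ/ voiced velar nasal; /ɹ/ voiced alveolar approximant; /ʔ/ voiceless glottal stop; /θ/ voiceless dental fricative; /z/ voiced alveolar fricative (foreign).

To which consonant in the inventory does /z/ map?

/s/ is closest: same manner (fricative), place distance 0 (alveolar→alveolar), voicing differs (+1); total 1. Next closest is /θ/ at distance 2.

s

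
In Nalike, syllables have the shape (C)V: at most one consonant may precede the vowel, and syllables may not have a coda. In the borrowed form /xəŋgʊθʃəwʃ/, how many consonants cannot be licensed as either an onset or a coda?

4

Under (C)V, the unsyllabifiable consonants are /ŋ/, /θ/, /w/, /ʃ/ (no codas are permitted; onsets are limited to one consonant).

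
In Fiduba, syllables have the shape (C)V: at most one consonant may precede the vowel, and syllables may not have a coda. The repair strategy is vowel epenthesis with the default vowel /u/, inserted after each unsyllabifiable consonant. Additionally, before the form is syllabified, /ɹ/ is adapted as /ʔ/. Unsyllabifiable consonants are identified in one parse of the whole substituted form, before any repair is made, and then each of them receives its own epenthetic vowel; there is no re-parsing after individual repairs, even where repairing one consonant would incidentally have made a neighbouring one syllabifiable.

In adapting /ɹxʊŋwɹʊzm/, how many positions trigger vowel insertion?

5

After substitution the input is /ʔxʊŋwʔʊzm/.
The unsyllabifiable consonants are /ʔ/, /ŋ/, /w/, /z/, /m/; each receives one epenthetic vowel.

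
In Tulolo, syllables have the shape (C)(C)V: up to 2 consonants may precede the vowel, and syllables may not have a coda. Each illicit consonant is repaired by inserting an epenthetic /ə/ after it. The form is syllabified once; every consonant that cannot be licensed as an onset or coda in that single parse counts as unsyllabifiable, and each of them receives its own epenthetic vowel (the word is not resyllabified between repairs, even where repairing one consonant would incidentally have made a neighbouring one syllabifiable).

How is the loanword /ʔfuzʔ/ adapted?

ʔfuzəʔə

Syllabifying with onset maximization leaves /z/, /ʔ/ stranded (no codas are permitted; onsets may contain at most 2 consonants).
Epenthesis after each stranded consonant: /z/ → /zə/, /ʔ/ → /ʔə/.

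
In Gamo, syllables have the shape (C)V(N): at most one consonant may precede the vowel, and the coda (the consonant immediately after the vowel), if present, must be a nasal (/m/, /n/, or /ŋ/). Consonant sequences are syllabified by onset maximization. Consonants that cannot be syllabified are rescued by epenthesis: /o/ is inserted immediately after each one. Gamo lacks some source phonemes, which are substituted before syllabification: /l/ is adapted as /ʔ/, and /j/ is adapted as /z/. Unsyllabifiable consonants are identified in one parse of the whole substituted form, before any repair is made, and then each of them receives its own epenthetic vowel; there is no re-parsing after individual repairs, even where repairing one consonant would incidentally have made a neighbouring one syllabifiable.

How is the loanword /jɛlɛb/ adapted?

Substitution: /j/ → /z/, /l/ → /ʔ/, giving /zɛʔɛb/.
The consonants /b/ cannot be parsed into a legal (C)V(N) syllable (only a nasal (/m/, /n/, or /ŋ/) is licensed in coda position; onsets are limited to one consonant).
Inserting the epenthetic vowel yields /b/ → /bo/.

zɛʔɛbo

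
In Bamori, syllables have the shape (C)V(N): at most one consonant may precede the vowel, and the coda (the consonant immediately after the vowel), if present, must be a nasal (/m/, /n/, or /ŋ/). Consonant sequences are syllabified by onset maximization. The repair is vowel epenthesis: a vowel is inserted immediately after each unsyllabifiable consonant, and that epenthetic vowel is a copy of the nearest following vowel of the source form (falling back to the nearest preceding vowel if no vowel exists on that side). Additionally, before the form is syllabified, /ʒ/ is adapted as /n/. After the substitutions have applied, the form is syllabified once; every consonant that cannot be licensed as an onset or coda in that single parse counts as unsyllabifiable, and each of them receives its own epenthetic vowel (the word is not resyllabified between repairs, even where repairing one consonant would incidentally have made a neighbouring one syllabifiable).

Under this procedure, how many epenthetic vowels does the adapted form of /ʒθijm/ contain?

After substitution the input is /nθijm/.
The unsyllabifiable consonants are /n/, /j/, /m/; each receives one epenthetic vowel.

3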